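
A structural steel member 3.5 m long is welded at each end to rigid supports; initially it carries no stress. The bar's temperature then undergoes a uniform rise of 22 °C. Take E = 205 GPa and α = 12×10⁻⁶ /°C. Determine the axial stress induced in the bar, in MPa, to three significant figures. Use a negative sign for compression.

Free thermal expansion αLΔT = 12e-6 · 3500 · 22 = 0.924 mm.
The walls impose strain ε = −(0.924)/3500 = -2.6400e-04; σ = Eε = 205000 · -2.6400e-04 = -54.12 MPa.

-54.1 MPa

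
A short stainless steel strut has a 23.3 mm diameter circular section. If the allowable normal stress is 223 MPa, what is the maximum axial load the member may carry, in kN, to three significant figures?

95.1 kN

A = 426.4 mm².
P_max = σ_allow · A = 223 · 426.4 = 95080 N = 95.08 kN.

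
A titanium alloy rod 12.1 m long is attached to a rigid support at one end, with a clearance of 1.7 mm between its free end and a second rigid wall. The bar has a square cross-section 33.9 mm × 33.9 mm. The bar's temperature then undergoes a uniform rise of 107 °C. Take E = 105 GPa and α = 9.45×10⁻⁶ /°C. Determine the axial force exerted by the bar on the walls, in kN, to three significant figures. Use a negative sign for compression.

-105 kN

Free thermal expansion αLΔT = 9.45e-6 · 12100 · 107 = 12.23 mm.
The walls engage after the gap closes; constrained expansion = 12.23 − 1.7 = 10.53 mm.
The walls impose strain ε = −(10.53)/12100 = -8.7065e-04; σ = Eε = 105000 · -8.7065e-04 = -91.42 MPa.
Wall reaction R = σ·A = -91.42·1149 = -105100 N = -105.1 kN.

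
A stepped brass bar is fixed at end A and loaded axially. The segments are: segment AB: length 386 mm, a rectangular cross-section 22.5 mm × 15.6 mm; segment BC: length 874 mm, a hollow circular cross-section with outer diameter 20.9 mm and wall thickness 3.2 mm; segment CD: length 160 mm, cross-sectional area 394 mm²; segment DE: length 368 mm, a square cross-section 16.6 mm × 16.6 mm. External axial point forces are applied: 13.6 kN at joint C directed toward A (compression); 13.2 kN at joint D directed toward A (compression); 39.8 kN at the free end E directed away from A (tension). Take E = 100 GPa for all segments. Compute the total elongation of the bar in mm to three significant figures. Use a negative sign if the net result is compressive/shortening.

1.42 mm

Internal axial forces (sectioning from the free end, tension +): N_DE = 39.8 kN, N_CD = 26.6 kN, N_BC = 13 kN, N_AB = 13 kN.
A_AB = 351 mm².
A_BC = 177.9 mm².
A_DE = 275.6 mm².
δ_AB = 13000·386/(351·100000) = 0.143 mm
δ_BC = 13000·874/(177.9·100000) = 0.6385 mm
δ_CD = 26600·160/(394·100000) = 0.108 mm
δ_DE = 39800·368/(275.6·100000) = 0.5315 mm
δ = Σδ_i = 1.421 mm.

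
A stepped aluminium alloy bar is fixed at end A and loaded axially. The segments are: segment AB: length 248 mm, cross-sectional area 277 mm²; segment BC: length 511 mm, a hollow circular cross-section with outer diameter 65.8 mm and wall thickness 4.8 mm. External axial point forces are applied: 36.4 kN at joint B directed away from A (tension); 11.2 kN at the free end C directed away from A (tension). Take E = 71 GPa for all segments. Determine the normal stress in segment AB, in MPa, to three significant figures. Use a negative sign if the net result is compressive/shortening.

172 MPa

Internal axial forces (sectioning from the free end, tension +): N_BC = 11.2 kN, N_AB = 47.6 kN.
σ_AB = N_AB/A_AB = 47600/277 = 171.8 MPa.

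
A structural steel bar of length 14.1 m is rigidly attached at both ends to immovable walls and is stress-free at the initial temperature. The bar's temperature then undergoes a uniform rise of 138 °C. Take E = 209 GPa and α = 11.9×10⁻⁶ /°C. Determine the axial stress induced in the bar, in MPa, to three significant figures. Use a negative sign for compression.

-343 MPa

Free thermal expansion αLΔT = 11.9e-6 · 14100 · 138 = 23.16 mm.
The walls impose strain ε = −(23.16)/14100 = -1.6422e-03; σ = Eε = 209000 · -1.6422e-03 = -343.2 MPa.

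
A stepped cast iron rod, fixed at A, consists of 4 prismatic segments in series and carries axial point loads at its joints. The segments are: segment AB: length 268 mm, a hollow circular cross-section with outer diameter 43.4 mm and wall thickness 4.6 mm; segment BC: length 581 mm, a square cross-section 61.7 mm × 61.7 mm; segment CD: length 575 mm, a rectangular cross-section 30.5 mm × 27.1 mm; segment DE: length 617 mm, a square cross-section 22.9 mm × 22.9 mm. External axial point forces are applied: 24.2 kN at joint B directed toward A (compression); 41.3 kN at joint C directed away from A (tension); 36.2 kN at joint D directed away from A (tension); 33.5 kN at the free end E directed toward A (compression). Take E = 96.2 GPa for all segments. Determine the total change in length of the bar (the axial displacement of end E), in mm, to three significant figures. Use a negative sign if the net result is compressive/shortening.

-0.222 mm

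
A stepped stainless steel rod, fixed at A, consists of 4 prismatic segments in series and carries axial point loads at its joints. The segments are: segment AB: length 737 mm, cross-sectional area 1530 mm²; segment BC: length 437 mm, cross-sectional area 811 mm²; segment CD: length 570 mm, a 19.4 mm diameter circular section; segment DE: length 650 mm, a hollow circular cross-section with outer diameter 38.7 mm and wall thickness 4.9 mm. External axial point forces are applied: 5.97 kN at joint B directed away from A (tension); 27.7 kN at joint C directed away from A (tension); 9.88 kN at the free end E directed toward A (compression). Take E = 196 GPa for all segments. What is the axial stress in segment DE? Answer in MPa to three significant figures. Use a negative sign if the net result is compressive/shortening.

Internal axial forces (sectioning from the free end, tension +): N_DE = -9.88 kN, N_CD = -9.88 kN, N_BC = 17.82 kN, N_AB = 23.79 kN.
A_DE = 520.3 mm².
σ_DE = N_DE/A_DE = -9880/520.3 = -18.99 MPa.

-19.0 MPa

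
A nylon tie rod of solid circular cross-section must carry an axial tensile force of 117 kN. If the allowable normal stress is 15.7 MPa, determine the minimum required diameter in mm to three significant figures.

97.4 mm

Required area A ≥ P/σ_allow = 117000/15.7 = 7452 mm².
For a solid circular section, d ≥ √(4A/π) = 97.41 mm.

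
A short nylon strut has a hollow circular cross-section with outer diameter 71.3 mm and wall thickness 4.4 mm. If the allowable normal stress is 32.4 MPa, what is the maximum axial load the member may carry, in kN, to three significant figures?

A = 924.8 mm².
P_max = σ_allow · A = 32.4 · 924.8 = 29960 N = 29.96 kN.

30.0 kN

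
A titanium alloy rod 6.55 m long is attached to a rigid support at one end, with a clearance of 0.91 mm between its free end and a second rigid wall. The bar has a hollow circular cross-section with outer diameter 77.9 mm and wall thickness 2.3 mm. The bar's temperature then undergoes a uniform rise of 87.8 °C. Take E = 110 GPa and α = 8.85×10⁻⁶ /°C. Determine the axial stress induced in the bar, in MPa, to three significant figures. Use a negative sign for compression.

-70.2 MPa

Free thermal expansion αLΔT = 8.85e-6 · 6550 · 87.8 = 5.09 mm.
The walls engage after the gap closes; constrained expansion = 5.09 − 0.91 = 4.18 mm.
The walls impose strain ε = −(4.18)/6550 = -6.3810e-04; σ = Eε = 110000 · -6.3810e-04 = -70.19 MPa.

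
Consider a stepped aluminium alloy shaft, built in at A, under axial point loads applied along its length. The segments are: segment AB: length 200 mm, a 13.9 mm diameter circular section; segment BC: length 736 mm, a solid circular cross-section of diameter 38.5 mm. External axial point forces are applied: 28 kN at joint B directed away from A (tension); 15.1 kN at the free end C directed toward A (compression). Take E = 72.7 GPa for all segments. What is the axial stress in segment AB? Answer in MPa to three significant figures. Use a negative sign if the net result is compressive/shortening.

Internal axial forces (sectioning from the free end, tension +): N_BC = -15.1 kN, N_AB = 12.9 kN.
A_AB = 151.7 mm².
σ_AB = N_AB/A_AB = 12900/151.7 = 85.01 MPa.

85.0 MPa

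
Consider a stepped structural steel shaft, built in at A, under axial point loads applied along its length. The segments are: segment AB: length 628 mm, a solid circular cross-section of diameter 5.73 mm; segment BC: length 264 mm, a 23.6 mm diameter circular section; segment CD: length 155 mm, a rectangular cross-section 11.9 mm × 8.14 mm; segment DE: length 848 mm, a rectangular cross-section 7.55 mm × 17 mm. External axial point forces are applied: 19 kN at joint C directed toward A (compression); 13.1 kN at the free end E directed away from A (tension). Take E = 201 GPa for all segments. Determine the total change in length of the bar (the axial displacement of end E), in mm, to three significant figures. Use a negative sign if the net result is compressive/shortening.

-0.198 mm

Internal axial forces (sectioning from the free end, tension +): N_DE = 13.1 kN, N_CD = 13.1 kN, N_BC = -5.9 kN, N_AB = -5.9 kN.
A_AB = 25.79 mm².
A_BC = 437.4 mm².
A_CD = 96.87 mm².
A_DE = 128.3 mm².
δ_AB = -5900·628/(25.79·201000) = -0.7149 mm
δ_BC = -5900·264/(437.4·201000) = -0.01772 mm
δ_CD = 13100·155/(96.87·201000) = 0.1043 mm
δ_DE = 13100·848/(128.3·201000) = 0.4306 mm
δ = Σδ_i = -0.1977 mm.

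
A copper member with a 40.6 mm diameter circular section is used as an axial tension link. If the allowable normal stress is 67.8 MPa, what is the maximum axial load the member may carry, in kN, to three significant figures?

87.8 kN

A = 1295 mm².
P_max = σ_allow · A = 67.8 · 1295 = 87780 N = 87.78 kN.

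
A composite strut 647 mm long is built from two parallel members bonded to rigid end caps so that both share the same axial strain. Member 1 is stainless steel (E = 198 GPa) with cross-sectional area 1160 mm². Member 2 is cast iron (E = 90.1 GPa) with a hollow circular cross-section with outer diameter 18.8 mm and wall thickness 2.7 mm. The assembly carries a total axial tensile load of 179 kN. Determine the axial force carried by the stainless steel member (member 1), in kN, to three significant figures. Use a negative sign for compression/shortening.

170 kN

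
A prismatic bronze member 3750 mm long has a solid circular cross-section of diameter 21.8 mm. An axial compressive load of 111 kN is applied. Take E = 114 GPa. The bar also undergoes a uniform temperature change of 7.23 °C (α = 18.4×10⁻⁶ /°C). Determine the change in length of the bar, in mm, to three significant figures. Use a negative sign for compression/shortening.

A = 373.3 mm².
δ_mech = NL/(AE) = -111000·3750/(373.3·114000) = -9.782 mm.
δ_thermal = αLΔT = 18.4e-6·3750·7.23 = 0.4989 mm.
δ = δ_mech + δ_thermal = -9.284 mm.

-9.28 mm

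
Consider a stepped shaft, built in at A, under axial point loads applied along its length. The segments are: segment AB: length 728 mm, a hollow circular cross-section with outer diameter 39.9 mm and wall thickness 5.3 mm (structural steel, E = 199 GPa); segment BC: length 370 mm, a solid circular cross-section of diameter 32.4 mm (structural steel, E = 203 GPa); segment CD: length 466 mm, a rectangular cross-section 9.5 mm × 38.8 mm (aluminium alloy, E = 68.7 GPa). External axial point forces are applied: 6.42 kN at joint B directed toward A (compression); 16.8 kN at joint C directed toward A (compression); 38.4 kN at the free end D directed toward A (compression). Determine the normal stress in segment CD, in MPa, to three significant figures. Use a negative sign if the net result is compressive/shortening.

-104 MPa

Internal axial forces (sectioning from the free end, tension +): N_CD = -38.4 kN, N_BC = -55.2 kN, N_AB = -61.62 kN.
A_CD = 368.6 mm².
σ_CD = N_CD/A_CD = -38400/368.6 = -104.2 MPa.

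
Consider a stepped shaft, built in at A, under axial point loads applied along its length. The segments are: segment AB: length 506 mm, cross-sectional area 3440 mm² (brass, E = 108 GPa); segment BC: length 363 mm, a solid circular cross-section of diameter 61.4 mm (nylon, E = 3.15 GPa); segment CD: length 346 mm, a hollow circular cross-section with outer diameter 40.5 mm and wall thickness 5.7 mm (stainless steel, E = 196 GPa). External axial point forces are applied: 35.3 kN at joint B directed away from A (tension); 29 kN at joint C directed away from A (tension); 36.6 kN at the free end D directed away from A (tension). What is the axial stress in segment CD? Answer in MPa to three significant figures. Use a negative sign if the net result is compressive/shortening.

Internal axial forces (sectioning from the free end, tension +): N_CD = 36.6 kN, N_BC = 65.6 kN, N_AB = 100.9 kN.
A_CD = 623.2 mm².
σ_CD = N_CD/A_CD = 36600/623.2 = 58.73 MPa.

58.7 MPa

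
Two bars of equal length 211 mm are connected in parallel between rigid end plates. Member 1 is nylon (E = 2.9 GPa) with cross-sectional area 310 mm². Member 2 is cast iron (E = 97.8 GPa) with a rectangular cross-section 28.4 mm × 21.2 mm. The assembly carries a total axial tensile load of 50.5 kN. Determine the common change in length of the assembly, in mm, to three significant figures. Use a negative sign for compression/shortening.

A_2 = 602.1 mm².
Equal strain + equilibrium ⇒ each member carries load in proportion to AE: A₁E₁ = 899000 N, A₂E₂ = 58880000 N, ΣAE = 59780000 N.
δ = PL/ΣAE = 50500·211/59780000 = 0.1782 mm.

0.178 mm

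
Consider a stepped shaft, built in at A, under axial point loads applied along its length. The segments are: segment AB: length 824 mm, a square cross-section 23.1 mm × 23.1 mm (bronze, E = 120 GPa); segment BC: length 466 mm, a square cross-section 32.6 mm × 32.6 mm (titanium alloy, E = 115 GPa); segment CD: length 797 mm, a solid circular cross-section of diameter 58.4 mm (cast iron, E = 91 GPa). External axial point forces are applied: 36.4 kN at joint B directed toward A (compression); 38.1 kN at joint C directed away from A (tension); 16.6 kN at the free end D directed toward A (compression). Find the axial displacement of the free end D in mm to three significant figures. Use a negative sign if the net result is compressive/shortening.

-0.164 mm

Internal axial forces (sectioning from the free end, tension +): N_CD = -16.6 kN, N_BC = 21.5 kN, N_AB = -14.9 kN.
A_AB = 533.6 mm².
A_BC = 1063 mm².
A_CD = 2679 mm².
δ_AB = -14900·824/(533.6·120000) = -0.1917 mm
δ_BC = 21500·466/(1063·115000) = 0.08198 mm
δ_CD = -16600·797/(2679·91000) = -0.05428 mm
δ = Σδ_i = -0.164 mm.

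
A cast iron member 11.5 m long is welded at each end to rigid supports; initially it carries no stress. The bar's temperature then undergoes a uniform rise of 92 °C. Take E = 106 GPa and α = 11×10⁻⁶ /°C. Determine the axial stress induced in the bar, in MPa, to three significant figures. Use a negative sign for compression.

-107 MPa

Free thermal expansion αLΔT = 11e-6 · 11500 · 92 = 11.64 mm.
The walls impose strain ε = −(11.64)/11500 = -1.0120e-03; σ = Eε = 106000 · -1.0120e-03 = -107.3 MPa.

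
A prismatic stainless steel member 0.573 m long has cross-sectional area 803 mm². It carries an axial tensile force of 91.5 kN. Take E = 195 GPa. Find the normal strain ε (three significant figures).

5.84e-04

σ = N/A = 113.9 MPa; ε = σ/E = 113.9/195000 = 5.843e-04.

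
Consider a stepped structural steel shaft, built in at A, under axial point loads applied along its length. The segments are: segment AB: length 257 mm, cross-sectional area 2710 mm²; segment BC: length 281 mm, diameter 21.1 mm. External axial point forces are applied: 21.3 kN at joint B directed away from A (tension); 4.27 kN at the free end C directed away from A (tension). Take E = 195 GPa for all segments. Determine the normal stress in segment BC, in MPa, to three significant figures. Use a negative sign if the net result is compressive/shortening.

Internal axial forces (sectioning from the free end, tension +): N_BC = 4.27 kN, N_AB = 25.57 kN.
A_BC = 349.7 mm².
σ_BC = N_BC/A_BC = 4270/349.7 = 12.21 MPa.

12.2 MPa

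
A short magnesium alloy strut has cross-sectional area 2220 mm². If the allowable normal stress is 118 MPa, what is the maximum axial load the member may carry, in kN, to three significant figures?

262 kN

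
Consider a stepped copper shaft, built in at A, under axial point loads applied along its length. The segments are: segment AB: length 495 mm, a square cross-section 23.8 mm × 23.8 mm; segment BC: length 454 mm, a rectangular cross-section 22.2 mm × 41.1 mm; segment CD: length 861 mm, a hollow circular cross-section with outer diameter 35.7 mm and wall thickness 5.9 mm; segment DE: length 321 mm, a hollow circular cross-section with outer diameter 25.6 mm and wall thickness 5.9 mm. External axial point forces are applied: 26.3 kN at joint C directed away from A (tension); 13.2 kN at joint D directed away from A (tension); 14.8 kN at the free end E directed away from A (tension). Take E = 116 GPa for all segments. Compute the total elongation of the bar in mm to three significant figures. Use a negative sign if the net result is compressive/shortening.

1.13 mm

Internal axial forces (sectioning from the free end, tension +): N_DE = 14.8 kN, N_CD = 28 kN, N_BC = 54.3 kN, N_AB = 54.3 kN.
A_AB = 566.4 mm².
A_BC = 912.4 mm².
A_CD = 552.4 mm².
A_DE = 365.1 mm².
δ_AB = 54300·495/(566.4·116000) = 0.4091 mm
δ_BC = 54300·454/(912.4·116000) = 0.2329 mm
δ_CD = 28000·861/(552.4·116000) = 0.3763 mm
δ_DE = 14800·321/(365.1·116000) = 0.1122 mm
δ = Σδ_i = 1.13 mm.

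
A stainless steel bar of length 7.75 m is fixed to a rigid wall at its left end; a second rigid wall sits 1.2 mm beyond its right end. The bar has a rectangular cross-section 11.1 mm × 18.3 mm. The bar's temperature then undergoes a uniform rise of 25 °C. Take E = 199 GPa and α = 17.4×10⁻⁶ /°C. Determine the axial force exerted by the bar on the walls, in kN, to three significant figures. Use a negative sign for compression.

Free thermal expansion αLΔT = 17.4e-6 · 7750 · 25 = 3.371 mm.
The walls engage after the gap closes; constrained expansion = 3.371 − 1.2 = 2.171 mm.
The walls impose strain ε = −(2.171)/7750 = -2.8016e-04; σ = Eε = 199000 · -2.8016e-04 = -55.75 MPa.
Wall reaction R = σ·A = -55.75·203.1 = -11320 N = -11.32 kN.

-11.3 kN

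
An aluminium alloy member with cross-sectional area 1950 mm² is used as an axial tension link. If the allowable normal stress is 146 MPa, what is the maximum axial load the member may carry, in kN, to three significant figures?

285 kN

P_max = σ_allow · A = 146 · 1950 = 284700 N = 284.7 kN.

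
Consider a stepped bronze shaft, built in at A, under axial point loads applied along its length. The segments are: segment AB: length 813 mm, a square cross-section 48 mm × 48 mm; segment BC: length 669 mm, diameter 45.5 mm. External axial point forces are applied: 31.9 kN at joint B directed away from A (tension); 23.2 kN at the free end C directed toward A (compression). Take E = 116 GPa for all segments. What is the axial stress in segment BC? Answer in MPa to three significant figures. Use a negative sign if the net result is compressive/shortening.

Internal axial forces (sectioning from the free end, tension +): N_BC = -23.2 kN, N_AB = 8.7 kN.
A_BC = 1626 mm².
σ_BC = N_BC/A_BC = -23200/1626 = -14.27 MPa.

-14.3 MPa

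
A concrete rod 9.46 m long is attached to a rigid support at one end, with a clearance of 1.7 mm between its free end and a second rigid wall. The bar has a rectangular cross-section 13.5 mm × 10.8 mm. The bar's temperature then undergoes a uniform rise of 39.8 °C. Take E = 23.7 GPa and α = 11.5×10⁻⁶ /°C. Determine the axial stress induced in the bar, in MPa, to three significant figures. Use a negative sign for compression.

Free thermal expansion αLΔT = 11.5e-6 · 9460 · 39.8 = 4.33 mm.
The walls engage after the gap closes; constrained expansion = 4.33 − 1.7 = 2.63 mm.
The walls impose strain ε = −(2.63)/9460 = -2.7800e-04; σ = Eε = 23700 · -2.7800e-04 = -6.589 MPa.

-6.59 MPa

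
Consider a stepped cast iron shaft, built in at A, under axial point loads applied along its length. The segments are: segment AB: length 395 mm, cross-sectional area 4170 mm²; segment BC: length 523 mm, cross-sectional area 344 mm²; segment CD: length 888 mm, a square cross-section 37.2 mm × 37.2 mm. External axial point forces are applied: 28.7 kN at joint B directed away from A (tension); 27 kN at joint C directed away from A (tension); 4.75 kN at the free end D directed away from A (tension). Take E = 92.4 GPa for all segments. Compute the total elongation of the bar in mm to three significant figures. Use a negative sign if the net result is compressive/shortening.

Internal axial forces (sectioning from the free end, tension +): N_CD = 4.75 kN, N_BC = 31.75 kN, N_AB = 60.45 kN.
A_CD = 1384 mm².
δ_AB = 60450·395/(4170·92400) = 0.06197 mm
δ_BC = 31750·523/(344·92400) = 0.5224 mm
δ_CD = 4750·888/(1384·92400) = 0.03299 mm
δ = Σδ_i = 0.6174 mm.

0.617 mm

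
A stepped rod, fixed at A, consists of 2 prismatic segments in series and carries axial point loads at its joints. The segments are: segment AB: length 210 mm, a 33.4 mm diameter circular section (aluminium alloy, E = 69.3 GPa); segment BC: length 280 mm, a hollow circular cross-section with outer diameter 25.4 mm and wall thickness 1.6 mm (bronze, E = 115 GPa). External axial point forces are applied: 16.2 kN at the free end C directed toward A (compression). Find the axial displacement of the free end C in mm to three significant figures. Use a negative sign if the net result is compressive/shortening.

Internal axial forces (sectioning from the free end, tension +): N_BC = -16.2 kN, N_AB = -16.2 kN.
A_AB = 876.2 mm².
A_BC = 119.6 mm².
δ_AB = -16200·210/(876.2·69300) = -0.05603 mm
δ_BC = -16200·280/(119.6·115000) = -0.3297 mm
δ = Σδ_i = -0.3857 mm.

-0.386 mm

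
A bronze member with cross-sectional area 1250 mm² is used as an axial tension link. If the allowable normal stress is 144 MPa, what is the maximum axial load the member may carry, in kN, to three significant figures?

180 kN

P_max = σ_allow · A = 144 · 1250 = 180000 N = 180 kN.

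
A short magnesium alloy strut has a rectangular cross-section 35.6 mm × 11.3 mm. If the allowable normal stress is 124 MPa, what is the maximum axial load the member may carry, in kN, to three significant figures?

A = 402.3 mm².
P_max = σ_allow · A = 124 · 402.3 = 49880 N = 49.88 kN.

49.9 kN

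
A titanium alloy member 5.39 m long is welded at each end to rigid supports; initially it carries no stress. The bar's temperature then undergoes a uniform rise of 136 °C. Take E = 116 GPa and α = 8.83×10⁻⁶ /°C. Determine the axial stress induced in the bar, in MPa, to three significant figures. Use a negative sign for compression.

-139 MPa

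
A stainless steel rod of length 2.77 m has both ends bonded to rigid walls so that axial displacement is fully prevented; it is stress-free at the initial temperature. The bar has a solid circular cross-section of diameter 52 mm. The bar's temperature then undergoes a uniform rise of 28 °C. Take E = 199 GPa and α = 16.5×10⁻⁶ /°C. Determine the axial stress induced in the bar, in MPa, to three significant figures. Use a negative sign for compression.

Free thermal expansion αLΔT = 16.5e-6 · 2770 · 28 = 1.28 mm.
The walls impose strain ε = −(1.28)/2770 = -4.6200e-04; σ = Eε = 199000 · -4.6200e-04 = -91.94 MPa.

-91.9 MPa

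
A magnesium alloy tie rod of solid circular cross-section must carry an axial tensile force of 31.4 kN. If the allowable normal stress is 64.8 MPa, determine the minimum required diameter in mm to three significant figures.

24.8 mm

Required area A ≥ P/σ_allow = 31400/64.8 = 484.6 mm².
For a solid circular section, d ≥ √(4A/π) = 24.84 mm.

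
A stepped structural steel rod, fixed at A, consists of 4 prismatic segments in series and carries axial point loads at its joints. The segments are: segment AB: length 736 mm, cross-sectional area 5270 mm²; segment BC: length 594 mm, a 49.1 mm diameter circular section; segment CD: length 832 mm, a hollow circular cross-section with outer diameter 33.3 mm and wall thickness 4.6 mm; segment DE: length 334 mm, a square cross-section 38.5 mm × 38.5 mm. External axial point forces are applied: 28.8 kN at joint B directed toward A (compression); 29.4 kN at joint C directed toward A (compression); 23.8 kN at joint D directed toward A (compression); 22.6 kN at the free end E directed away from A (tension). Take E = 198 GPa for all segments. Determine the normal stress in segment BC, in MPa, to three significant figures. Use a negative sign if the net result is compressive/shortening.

-16.2 MPa

Internal axial forces (sectioning from the free end, tension +): N_DE = 22.6 kN, N_CD = -1.2 kN, N_BC = -30.6 kN, N_AB = -59.4 kN.
A_BC = 1893 mm².
σ_BC = N_BC/A_BC = -30600/1893 = -16.16 MPa.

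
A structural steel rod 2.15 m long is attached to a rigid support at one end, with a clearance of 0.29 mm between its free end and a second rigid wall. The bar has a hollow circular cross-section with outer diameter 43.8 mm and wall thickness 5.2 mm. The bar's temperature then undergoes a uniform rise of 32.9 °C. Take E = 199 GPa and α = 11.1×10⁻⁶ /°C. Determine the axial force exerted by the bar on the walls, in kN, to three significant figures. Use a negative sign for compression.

Free thermal expansion αLΔT = 11.1e-6 · 2150 · 32.9 = 0.7852 mm.
The walls engage after the gap closes; constrained expansion = 0.7852 − 0.29 = 0.4952 mm.
The walls impose strain ε = −(0.4952)/2150 = -2.3031e-04; σ = Eε = 199000 · -2.3031e-04 = -45.83 MPa.
Wall reaction R = σ·A = -45.83·630.6 = -28900 N = -28.9 kN.

-28.9 kN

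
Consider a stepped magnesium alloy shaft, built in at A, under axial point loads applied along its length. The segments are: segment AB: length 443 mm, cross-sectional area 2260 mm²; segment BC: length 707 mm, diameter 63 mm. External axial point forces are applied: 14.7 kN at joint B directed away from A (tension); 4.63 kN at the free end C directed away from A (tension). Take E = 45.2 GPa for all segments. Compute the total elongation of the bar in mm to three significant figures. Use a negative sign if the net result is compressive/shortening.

Internal axial forces (sectioning from the free end, tension +): N_BC = 4.63 kN, N_AB = 19.33 kN.
A_BC = 3117 mm².
δ_AB = 19330·443/(2260·45200) = 0.08383 mm
δ_BC = 4630·707/(3117·45200) = 0.02323 mm
δ = Σδ_i = 0.1071 mm.

0.107 mm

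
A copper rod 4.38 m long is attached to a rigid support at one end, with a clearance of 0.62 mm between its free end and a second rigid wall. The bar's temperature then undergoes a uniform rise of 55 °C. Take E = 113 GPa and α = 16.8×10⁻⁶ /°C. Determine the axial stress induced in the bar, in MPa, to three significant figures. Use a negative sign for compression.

Free thermal expansion αLΔT = 16.8e-6 · 4380 · 55 = 4.047 mm.
The walls engage after the gap closes; constrained expansion = 4.047 − 0.62 = 3.427 mm.
The walls impose strain ε = −(3.427)/4380 = -7.8245e-04; σ = Eε = 113000 · -7.8245e-04 = -88.42 MPa.

-88.4 MPa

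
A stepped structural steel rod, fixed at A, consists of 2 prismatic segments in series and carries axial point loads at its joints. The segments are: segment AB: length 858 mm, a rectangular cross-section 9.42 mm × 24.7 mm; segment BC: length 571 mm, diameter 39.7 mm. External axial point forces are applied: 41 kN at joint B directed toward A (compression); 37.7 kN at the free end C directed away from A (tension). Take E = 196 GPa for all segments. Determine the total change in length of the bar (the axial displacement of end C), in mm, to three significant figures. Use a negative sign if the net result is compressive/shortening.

0.0266 mm

Internal axial forces (sectioning from the free end, tension +): N_BC = 37.7 kN, N_AB = -3.3 kN.
A_AB = 232.7 mm².
A_BC = 1238 mm².
δ_AB = -3300·858/(232.7·196000) = -0.06209 mm
δ_BC = 37700·571/(1238·196000) = 0.08873 mm
δ = Σδ_i = 0.02664 mm.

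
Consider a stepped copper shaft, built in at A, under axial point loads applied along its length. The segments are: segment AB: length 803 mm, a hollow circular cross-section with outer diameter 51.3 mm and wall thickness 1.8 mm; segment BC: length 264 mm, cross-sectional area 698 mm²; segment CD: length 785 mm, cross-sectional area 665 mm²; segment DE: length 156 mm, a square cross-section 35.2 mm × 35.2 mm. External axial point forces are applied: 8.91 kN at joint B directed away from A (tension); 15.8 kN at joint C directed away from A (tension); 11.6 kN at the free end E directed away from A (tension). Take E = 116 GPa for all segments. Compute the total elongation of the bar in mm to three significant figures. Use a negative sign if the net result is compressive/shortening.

1.12 mm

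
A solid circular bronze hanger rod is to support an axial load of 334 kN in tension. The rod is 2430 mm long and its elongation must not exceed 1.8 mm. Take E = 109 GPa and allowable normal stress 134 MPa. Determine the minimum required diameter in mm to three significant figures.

72.6 mm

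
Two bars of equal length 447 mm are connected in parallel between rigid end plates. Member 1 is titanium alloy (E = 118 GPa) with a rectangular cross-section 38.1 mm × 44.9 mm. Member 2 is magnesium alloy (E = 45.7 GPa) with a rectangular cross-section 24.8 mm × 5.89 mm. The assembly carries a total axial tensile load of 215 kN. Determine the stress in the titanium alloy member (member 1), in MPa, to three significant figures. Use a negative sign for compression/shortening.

A_1 = 1711 mm².
A_2 = 146.1 mm².
Equal strain + equilibrium ⇒ each member carries load in proportion to AE: A₁E₁ = 201900000 N, A₂E₂ = 6675000 N, ΣAE = 208500000 N.
σ₁ = P·E₁/ΣAE = 215000·118000/208500000 = 121.7 MPa.

122 MPa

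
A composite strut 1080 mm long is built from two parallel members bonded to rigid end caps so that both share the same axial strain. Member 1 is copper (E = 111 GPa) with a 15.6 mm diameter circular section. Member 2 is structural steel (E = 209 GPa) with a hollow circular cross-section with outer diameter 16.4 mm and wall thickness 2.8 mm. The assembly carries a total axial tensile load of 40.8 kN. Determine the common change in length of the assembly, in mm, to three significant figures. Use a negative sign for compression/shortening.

0.953 mm

A_1 = 191.1 mm².
A_2 = 119.6 mm².
Equal strain + equilibrium ⇒ each member carries load in proportion to AE: A₁E₁ = 21220000 N, A₂E₂ = 25000000 N, ΣAE = 46220000 N.
δ = PL/ΣAE = 40800·1080/46220000 = 0.9534 mm.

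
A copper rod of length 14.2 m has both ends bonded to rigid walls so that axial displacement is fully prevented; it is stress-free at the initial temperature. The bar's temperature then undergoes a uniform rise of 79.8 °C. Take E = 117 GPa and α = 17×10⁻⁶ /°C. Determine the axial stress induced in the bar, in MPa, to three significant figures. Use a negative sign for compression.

-159 MPa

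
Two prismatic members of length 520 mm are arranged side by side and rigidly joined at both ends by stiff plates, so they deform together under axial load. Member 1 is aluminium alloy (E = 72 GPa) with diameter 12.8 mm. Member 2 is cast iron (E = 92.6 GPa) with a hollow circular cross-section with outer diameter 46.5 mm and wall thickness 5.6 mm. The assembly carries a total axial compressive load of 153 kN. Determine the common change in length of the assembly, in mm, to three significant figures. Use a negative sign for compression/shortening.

-1.05 mm

A_1 = 128.7 mm².
A_2 = 719.6 mm².
Equal strain + equilibrium ⇒ each member carries load in proportion to AE: A₁E₁ = 9265000 N, A₂E₂ = 66630000 N, ΣAE = 75900000 N.
δ = PL/ΣAE = -153000·520/75900000 = -1.048 mm.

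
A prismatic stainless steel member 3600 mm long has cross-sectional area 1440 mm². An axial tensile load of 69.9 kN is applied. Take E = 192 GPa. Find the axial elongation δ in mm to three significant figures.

δ_mech = NL/(AE) = 69900·3600/(1440·192000) = 0.9102 mm.

0.910 mm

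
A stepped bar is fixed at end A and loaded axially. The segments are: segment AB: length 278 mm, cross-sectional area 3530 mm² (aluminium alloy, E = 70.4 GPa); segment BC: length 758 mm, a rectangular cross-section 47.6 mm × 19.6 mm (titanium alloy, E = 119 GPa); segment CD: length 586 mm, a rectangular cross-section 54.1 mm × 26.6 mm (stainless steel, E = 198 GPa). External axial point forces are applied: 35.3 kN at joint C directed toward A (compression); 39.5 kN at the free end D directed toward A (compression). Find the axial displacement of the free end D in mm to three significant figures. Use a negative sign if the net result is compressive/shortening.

-0.676 mm

Internal axial forces (sectioning from the free end, tension +): N_CD = -39.5 kN, N_BC = -74.8 kN, N_AB = -74.8 kN.
A_BC = 933 mm².
A_CD = 1439 mm².
δ_AB = -74800·278/(3530·70400) = -0.08368 mm
δ_BC = -74800·758/(933·119000) = -0.5107 mm
δ_CD = -39500·586/(1439·198000) = -0.08124 mm
δ = Σδ_i = -0.6756 mm.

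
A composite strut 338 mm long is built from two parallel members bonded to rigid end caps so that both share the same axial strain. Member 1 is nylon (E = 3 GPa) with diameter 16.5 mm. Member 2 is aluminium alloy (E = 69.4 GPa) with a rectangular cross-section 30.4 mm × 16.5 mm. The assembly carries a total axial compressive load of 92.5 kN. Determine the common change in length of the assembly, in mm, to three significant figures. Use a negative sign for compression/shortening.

-0.882 mm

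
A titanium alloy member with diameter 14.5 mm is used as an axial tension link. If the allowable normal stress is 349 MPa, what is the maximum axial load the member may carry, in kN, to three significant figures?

A = 165.1 mm².
P_max = σ_allow · A = 349 · 165.1 = 57630 N = 57.63 kN.

57.6 kN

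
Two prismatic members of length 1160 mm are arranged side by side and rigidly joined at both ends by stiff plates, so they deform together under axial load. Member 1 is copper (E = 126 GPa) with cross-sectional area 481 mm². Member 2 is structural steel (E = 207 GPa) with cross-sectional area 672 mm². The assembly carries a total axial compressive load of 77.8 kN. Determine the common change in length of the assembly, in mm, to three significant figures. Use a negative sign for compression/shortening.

Equal strain + equilibrium ⇒ each member carries load in proportion to AE: A₁E₁ = 60610000 N, A₂E₂ = 139100000 N, ΣAE = 199700000 N.
δ = PL/ΣAE = -77800·1160/199700000 = -0.4519 mm.

-0.452 mm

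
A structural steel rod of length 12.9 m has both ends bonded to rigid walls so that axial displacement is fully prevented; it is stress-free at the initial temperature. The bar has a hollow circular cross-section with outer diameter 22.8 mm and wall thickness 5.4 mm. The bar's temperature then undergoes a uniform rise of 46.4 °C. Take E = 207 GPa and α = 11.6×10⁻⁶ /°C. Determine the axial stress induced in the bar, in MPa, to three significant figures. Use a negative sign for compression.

-111 MPa

Free thermal expansion αLΔT = 11.6e-6 · 12900 · 46.4 = 6.943 mm.
The walls impose strain ε = −(6.943)/12900 = -5.3824e-04; σ = Eε = 207000 · -5.3824e-04 = -111.4 MPa.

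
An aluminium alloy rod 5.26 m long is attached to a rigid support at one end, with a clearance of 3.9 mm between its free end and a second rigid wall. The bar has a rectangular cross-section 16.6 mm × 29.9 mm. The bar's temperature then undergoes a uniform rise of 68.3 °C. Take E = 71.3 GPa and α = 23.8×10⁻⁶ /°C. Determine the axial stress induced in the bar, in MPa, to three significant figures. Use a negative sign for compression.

-63.0 MPa

Free thermal expansion αLΔT = 23.8e-6 · 5260 · 68.3 = 8.55 mm.
The walls engage after the gap closes; constrained expansion = 8.55 − 3.9 = 4.65 mm.
The walls impose strain ε = −(4.65)/5260 = -8.8410e-04; σ = Eε = 71300 · -8.8410e-04 = -63.04 MPa.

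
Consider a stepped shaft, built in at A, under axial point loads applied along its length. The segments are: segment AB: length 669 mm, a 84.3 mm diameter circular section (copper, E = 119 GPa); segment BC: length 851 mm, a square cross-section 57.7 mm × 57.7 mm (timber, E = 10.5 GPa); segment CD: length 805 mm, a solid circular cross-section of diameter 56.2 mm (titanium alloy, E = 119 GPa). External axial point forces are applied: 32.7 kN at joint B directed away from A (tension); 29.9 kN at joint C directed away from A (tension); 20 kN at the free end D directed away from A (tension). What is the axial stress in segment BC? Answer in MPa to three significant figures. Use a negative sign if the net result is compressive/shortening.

Internal axial forces (sectioning from the free end, tension +): N_CD = 20 kN, N_BC = 49.9 kN, N_AB = 82.6 kN.
A_BC = 3329 mm².
σ_BC = N_BC/A_BC = 49900/3329 = 14.99 MPa.

15.0 MPa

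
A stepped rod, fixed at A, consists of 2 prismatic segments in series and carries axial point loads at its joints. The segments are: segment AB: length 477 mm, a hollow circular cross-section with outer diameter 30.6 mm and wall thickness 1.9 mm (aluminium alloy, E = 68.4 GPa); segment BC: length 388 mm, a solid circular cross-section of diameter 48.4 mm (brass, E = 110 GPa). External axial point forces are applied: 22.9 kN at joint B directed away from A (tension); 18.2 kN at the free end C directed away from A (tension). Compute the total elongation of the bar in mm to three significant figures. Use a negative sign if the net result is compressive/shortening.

1.71 mm

Internal axial forces (sectioning from the free end, tension +): N_BC = 18.2 kN, N_AB = 41.1 kN.
A_AB = 171.3 mm².
A_BC = 1840 mm².
δ_AB = 41100·477/(171.3·68400) = 1.673 mm
δ_BC = 18200·388/(1840·110000) = 0.03489 mm
δ = Σδ_i = 1.708 mm.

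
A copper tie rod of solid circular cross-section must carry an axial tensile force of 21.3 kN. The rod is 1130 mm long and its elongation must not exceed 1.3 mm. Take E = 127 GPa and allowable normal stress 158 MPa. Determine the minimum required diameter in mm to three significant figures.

Required area A ≥ P/σ_allow = 21300/158 = 134.8 mm².
For a solid circular section, d ≥ √(4A/π) = 13.1 mm.
Elongation limit: A ≥ PL/(Eδ_allow) = 21300·1130/(127000·1.3) = 145.8 mm² ⇒ d ≥ 13.62 mm.
The elongation limit governs.

13.6 mm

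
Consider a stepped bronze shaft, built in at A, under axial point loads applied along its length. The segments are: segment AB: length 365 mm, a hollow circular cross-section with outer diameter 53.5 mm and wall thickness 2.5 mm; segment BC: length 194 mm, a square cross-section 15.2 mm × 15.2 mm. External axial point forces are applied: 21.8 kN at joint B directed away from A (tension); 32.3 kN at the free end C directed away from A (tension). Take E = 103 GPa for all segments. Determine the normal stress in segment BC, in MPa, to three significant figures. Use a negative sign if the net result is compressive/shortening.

Internal axial forces (sectioning from the free end, tension +): N_BC = 32.3 kN, N_AB = 54.1 kN.
A_BC = 231 mm².
σ_BC = N_BC/A_BC = 32300/231 = 139.8 MPa.

140 MPa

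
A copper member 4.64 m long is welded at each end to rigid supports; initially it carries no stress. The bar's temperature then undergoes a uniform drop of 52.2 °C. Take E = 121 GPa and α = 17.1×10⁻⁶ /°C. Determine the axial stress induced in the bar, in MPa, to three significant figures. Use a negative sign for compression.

Free thermal expansion αLΔT = 17.1e-6 · 4640 · -52.2 = -4.142 mm.
The walls impose strain ε = −(-4.142)/4640 = 8.9262e-04; σ = Eε = 121000 · 8.9262e-04 = 108 MPa.

108 MPa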